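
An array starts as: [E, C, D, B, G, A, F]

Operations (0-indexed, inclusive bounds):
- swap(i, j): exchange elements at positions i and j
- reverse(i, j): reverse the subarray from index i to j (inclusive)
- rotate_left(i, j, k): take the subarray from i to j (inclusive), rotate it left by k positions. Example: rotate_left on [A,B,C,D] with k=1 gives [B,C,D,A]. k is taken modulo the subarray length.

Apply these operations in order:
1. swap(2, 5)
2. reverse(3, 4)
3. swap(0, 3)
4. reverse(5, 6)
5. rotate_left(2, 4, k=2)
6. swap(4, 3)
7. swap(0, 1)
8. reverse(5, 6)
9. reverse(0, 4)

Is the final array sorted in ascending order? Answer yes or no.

After 1 (swap(2, 5)): [E, C, A, B, G, D, F]
After 2 (reverse(3, 4)): [E, C, A, G, B, D, F]
After 3 (swap(0, 3)): [G, C, A, E, B, D, F]
After 4 (reverse(5, 6)): [G, C, A, E, B, F, D]
After 5 (rotate_left(2, 4, k=2)): [G, C, B, A, E, F, D]
After 6 (swap(4, 3)): [G, C, B, E, A, F, D]
After 7 (swap(0, 1)): [C, G, B, E, A, F, D]
After 8 (reverse(5, 6)): [C, G, B, E, A, D, F]
After 9 (reverse(0, 4)): [A, E, B, G, C, D, F]

Answer: no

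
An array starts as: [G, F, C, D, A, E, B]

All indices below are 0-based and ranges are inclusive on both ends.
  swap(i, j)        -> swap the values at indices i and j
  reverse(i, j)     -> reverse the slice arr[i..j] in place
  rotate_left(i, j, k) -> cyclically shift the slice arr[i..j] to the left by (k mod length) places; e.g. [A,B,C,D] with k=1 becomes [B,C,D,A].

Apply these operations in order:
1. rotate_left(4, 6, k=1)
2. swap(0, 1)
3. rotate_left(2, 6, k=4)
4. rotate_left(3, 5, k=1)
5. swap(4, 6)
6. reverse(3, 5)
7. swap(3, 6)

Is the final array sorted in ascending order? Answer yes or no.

Answer: no

Derivation:
After 1 (rotate_left(4, 6, k=1)): [G, F, C, D, E, B, A]
After 2 (swap(0, 1)): [F, G, C, D, E, B, A]
After 3 (rotate_left(2, 6, k=4)): [F, G, A, C, D, E, B]
After 4 (rotate_left(3, 5, k=1)): [F, G, A, D, E, C, B]
After 5 (swap(4, 6)): [F, G, A, D, B, C, E]
After 6 (reverse(3, 5)): [F, G, A, C, B, D, E]
After 7 (swap(3, 6)): [F, G, A, E, B, D, C]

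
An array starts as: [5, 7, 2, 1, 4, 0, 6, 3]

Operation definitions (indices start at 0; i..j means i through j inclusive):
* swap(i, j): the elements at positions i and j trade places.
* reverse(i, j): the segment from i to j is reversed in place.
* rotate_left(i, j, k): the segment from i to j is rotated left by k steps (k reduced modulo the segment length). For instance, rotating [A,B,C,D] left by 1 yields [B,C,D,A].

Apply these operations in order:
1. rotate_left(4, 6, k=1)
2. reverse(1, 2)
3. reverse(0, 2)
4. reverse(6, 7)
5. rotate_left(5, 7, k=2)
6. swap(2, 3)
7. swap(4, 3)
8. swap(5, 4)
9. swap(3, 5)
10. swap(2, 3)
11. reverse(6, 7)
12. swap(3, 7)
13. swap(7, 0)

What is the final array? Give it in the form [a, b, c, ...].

Answer: [1, 2, 5, 6, 4, 0, 3, 7]

Derivation:
After 1 (rotate_left(4, 6, k=1)): [5, 7, 2, 1, 0, 6, 4, 3]
After 2 (reverse(1, 2)): [5, 2, 7, 1, 0, 6, 4, 3]
After 3 (reverse(0, 2)): [7, 2, 5, 1, 0, 6, 4, 3]
After 4 (reverse(6, 7)): [7, 2, 5, 1, 0, 6, 3, 4]
After 5 (rotate_left(5, 7, k=2)): [7, 2, 5, 1, 0, 4, 6, 3]
After 6 (swap(2, 3)): [7, 2, 1, 5, 0, 4, 6, 3]
After 7 (swap(4, 3)): [7, 2, 1, 0, 5, 4, 6, 3]
After 8 (swap(5, 4)): [7, 2, 1, 0, 4, 5, 6, 3]
After 9 (swap(3, 5)): [7, 2, 1, 5, 4, 0, 6, 3]
After 10 (swap(2, 3)): [7, 2, 5, 1, 4, 0, 6, 3]
After 11 (reverse(6, 7)): [7, 2, 5, 1, 4, 0, 3, 6]
After 12 (swap(3, 7)): [7, 2, 5, 6, 4, 0, 3, 1]
After 13 (swap(7, 0)): [1, 2, 5, 6, 4, 0, 3, 7]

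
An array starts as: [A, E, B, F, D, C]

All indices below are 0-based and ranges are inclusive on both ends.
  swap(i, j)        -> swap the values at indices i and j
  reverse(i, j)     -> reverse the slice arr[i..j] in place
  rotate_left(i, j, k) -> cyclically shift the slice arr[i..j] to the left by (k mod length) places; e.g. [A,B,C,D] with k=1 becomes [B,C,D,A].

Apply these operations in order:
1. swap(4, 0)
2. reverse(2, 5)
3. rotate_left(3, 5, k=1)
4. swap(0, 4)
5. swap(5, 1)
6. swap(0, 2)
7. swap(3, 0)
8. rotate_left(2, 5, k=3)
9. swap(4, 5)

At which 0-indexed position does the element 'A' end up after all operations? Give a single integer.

After 1 (swap(4, 0)): [D, E, B, F, A, C]
After 2 (reverse(2, 5)): [D, E, C, A, F, B]
After 3 (rotate_left(3, 5, k=1)): [D, E, C, F, B, A]
After 4 (swap(0, 4)): [B, E, C, F, D, A]
After 5 (swap(5, 1)): [B, A, C, F, D, E]
After 6 (swap(0, 2)): [C, A, B, F, D, E]
After 7 (swap(3, 0)): [F, A, B, C, D, E]
After 8 (rotate_left(2, 5, k=3)): [F, A, E, B, C, D]
After 9 (swap(4, 5)): [F, A, E, B, D, C]

Answer: 1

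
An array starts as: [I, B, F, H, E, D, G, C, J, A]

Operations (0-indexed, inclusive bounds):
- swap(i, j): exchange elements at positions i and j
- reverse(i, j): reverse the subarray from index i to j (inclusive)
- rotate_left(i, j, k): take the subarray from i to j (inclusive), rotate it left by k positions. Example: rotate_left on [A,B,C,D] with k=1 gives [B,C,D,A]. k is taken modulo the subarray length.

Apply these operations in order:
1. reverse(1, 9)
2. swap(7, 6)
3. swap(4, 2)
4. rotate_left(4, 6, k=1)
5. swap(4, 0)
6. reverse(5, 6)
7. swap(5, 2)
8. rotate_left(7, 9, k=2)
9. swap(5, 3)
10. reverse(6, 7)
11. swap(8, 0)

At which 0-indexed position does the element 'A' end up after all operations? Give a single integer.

Answer: 1

Derivation:
After 1 (reverse(1, 9)): [I, A, J, C, G, D, E, H, F, B]
After 2 (swap(7, 6)): [I, A, J, C, G, D, H, E, F, B]
After 3 (swap(4, 2)): [I, A, G, C, J, D, H, E, F, B]
After 4 (rotate_left(4, 6, k=1)): [I, A, G, C, D, H, J, E, F, B]
After 5 (swap(4, 0)): [D, A, G, C, I, H, J, E, F, B]
After 6 (reverse(5, 6)): [D, A, G, C, I, J, H, E, F, B]
After 7 (swap(5, 2)): [D, A, J, C, I, G, H, E, F, B]
After 8 (rotate_left(7, 9, k=2)): [D, A, J, C, I, G, H, B, E, F]
After 9 (swap(5, 3)): [D, A, J, G, I, C, H, B, E, F]
After 10 (reverse(6, 7)): [D, A, J, G, I, C, B, H, E, F]
After 11 (swap(8, 0)): [E, A, J, G, I, C, B, H, D, F]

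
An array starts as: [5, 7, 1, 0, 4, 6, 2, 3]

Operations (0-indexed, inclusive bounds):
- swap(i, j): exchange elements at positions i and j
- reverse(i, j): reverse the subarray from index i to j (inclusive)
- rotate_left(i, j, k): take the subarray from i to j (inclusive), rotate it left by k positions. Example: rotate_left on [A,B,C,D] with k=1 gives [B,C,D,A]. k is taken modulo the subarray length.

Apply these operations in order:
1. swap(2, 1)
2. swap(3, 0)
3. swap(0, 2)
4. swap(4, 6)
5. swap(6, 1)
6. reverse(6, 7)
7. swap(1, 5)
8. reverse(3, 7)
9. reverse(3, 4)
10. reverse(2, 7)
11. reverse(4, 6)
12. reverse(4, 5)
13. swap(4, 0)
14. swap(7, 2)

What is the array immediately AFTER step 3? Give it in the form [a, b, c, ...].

Answer: [7, 1, 0, 5, 4, 6, 2, 3]

Derivation:
After 1 (swap(2, 1)): [5, 1, 7, 0, 4, 6, 2, 3]
After 2 (swap(3, 0)): [0, 1, 7, 5, 4, 6, 2, 3]
After 3 (swap(0, 2)): [7, 1, 0, 5, 4, 6, 2, 3]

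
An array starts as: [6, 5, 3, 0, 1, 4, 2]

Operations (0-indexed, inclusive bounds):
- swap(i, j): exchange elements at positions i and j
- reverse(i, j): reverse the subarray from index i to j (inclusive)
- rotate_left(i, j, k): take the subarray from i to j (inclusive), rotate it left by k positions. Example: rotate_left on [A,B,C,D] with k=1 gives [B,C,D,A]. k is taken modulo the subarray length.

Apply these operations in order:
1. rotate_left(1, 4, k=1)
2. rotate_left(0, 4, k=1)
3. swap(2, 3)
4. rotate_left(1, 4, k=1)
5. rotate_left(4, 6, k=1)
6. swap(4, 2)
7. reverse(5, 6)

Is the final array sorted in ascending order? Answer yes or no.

After 1 (rotate_left(1, 4, k=1)): [6, 3, 0, 1, 5, 4, 2]
After 2 (rotate_left(0, 4, k=1)): [3, 0, 1, 5, 6, 4, 2]
After 3 (swap(2, 3)): [3, 0, 5, 1, 6, 4, 2]
After 4 (rotate_left(1, 4, k=1)): [3, 5, 1, 6, 0, 4, 2]
After 5 (rotate_left(4, 6, k=1)): [3, 5, 1, 6, 4, 2, 0]
After 6 (swap(4, 2)): [3, 5, 4, 6, 1, 2, 0]
After 7 (reverse(5, 6)): [3, 5, 4, 6, 1, 0, 2]

Answer: no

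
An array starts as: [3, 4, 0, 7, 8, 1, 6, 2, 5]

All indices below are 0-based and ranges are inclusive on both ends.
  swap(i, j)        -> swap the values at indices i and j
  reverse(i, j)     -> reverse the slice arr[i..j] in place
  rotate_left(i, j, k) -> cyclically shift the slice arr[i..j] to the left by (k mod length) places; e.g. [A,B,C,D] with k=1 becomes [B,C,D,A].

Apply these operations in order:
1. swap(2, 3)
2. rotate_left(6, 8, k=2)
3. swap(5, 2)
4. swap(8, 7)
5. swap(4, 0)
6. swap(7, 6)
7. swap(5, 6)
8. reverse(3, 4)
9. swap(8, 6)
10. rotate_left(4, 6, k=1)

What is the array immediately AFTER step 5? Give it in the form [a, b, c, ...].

Answer: [8, 4, 1, 0, 3, 7, 5, 2, 6]

Derivation:
After 1 (swap(2, 3)): [3, 4, 7, 0, 8, 1, 6, 2, 5]
After 2 (rotate_left(6, 8, k=2)): [3, 4, 7, 0, 8, 1, 5, 6, 2]
After 3 (swap(5, 2)): [3, 4, 1, 0, 8, 7, 5, 6, 2]
After 4 (swap(8, 7)): [3, 4, 1, 0, 8, 7, 5, 2, 6]
After 5 (swap(4, 0)): [8, 4, 1, 0, 3, 7, 5, 2, 6]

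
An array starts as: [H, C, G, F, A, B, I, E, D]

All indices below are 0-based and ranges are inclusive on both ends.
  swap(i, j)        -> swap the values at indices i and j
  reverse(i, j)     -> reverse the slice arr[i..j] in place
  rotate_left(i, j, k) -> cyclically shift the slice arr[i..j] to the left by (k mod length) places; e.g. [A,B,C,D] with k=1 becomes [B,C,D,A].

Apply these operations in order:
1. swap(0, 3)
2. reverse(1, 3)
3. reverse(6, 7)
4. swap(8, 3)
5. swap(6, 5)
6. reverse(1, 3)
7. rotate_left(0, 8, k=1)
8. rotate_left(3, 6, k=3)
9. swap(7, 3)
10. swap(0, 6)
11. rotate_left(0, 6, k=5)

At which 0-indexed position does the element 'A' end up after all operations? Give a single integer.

Answer: 6

Derivation:
After 1 (swap(0, 3)): [F, C, G, H, A, B, I, E, D]
After 2 (reverse(1, 3)): [F, H, G, C, A, B, I, E, D]
After 3 (reverse(6, 7)): [F, H, G, C, A, B, E, I, D]
After 4 (swap(8, 3)): [F, H, G, D, A, B, E, I, C]
After 5 (swap(6, 5)): [F, H, G, D, A, E, B, I, C]
After 6 (reverse(1, 3)): [F, D, G, H, A, E, B, I, C]
After 7 (rotate_left(0, 8, k=1)): [D, G, H, A, E, B, I, C, F]
After 8 (rotate_left(3, 6, k=3)): [D, G, H, I, A, E, B, C, F]
After 9 (swap(7, 3)): [D, G, H, C, A, E, B, I, F]
After 10 (swap(0, 6)): [B, G, H, C, A, E, D, I, F]
After 11 (rotate_left(0, 6, k=5)): [E, D, B, G, H, C, A, I, F]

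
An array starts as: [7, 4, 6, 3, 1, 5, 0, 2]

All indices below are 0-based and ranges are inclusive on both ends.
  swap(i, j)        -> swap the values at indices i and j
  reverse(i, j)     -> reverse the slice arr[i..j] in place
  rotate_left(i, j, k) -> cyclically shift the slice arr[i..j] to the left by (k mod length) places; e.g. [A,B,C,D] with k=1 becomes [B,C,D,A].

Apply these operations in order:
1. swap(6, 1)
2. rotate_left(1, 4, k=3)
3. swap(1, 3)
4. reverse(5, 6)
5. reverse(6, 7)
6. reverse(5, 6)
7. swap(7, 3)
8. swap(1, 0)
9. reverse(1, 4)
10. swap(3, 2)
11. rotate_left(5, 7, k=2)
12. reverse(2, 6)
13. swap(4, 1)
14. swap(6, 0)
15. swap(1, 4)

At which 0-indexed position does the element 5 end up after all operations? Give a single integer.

Answer: 5

Derivation:
After 1 (swap(6, 1)): [7, 0, 6, 3, 1, 5, 4, 2]
After 2 (rotate_left(1, 4, k=3)): [7, 1, 0, 6, 3, 5, 4, 2]
After 3 (swap(1, 3)): [7, 6, 0, 1, 3, 5, 4, 2]
After 4 (reverse(5, 6)): [7, 6, 0, 1, 3, 4, 5, 2]
After 5 (reverse(6, 7)): [7, 6, 0, 1, 3, 4, 2, 5]
After 6 (reverse(5, 6)): [7, 6, 0, 1, 3, 2, 4, 5]
After 7 (swap(7, 3)): [7, 6, 0, 5, 3, 2, 4, 1]
After 8 (swap(1, 0)): [6, 7, 0, 5, 3, 2, 4, 1]
After 9 (reverse(1, 4)): [6, 3, 5, 0, 7, 2, 4, 1]
After 10 (swap(3, 2)): [6, 3, 0, 5, 7, 2, 4, 1]
After 11 (rotate_left(5, 7, k=2)): [6, 3, 0, 5, 7, 1, 2, 4]
After 12 (reverse(2, 6)): [6, 3, 2, 1, 7, 5, 0, 4]
After 13 (swap(4, 1)): [6, 7, 2, 1, 3, 5, 0, 4]
After 14 (swap(6, 0)): [0, 7, 2, 1, 3, 5, 6, 4]
After 15 (swap(1, 4)): [0, 3, 2, 1, 7, 5, 6, 4]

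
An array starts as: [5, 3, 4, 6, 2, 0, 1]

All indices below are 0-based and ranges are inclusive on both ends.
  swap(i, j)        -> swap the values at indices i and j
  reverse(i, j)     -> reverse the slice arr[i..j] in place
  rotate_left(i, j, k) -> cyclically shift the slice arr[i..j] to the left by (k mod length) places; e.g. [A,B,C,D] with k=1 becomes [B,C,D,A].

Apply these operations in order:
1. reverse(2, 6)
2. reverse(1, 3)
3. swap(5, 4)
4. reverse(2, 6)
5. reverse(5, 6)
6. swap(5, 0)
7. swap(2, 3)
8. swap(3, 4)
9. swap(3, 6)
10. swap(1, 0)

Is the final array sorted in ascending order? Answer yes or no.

Answer: yes

Derivation:
After 1 (reverse(2, 6)): [5, 3, 1, 0, 2, 6, 4]
After 2 (reverse(1, 3)): [5, 0, 1, 3, 2, 6, 4]
After 3 (swap(5, 4)): [5, 0, 1, 3, 6, 2, 4]
After 4 (reverse(2, 6)): [5, 0, 4, 2, 6, 3, 1]
After 5 (reverse(5, 6)): [5, 0, 4, 2, 6, 1, 3]
After 6 (swap(5, 0)): [1, 0, 4, 2, 6, 5, 3]
After 7 (swap(2, 3)): [1, 0, 2, 4, 6, 5, 3]
After 8 (swap(3, 4)): [1, 0, 2, 6, 4, 5, 3]
After 9 (swap(3, 6)): [1, 0, 2, 3, 4, 5, 6]
After 10 (swap(1, 0)): [0, 1, 2, 3, 4, 5, 6]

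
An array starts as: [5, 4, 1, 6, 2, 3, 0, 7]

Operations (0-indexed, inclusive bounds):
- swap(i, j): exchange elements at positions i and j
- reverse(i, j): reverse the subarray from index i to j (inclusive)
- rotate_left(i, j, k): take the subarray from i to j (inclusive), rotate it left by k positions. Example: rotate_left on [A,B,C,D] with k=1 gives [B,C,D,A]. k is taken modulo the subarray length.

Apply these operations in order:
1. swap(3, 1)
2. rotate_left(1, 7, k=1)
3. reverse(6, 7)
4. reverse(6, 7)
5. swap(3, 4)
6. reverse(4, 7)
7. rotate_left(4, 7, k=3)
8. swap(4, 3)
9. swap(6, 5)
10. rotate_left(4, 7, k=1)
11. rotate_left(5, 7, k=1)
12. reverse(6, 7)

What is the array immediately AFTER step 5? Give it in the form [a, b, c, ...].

Answer: [5, 1, 4, 3, 2, 0, 7, 6]

Derivation:
After 1 (swap(3, 1)): [5, 6, 1, 4, 2, 3, 0, 7]
After 2 (rotate_left(1, 7, k=1)): [5, 1, 4, 2, 3, 0, 7, 6]
After 3 (reverse(6, 7)): [5, 1, 4, 2, 3, 0, 6, 7]
After 4 (reverse(6, 7)): [5, 1, 4, 2, 3, 0, 7, 6]
After 5 (swap(3, 4)): [5, 1, 4, 3, 2, 0, 7, 6]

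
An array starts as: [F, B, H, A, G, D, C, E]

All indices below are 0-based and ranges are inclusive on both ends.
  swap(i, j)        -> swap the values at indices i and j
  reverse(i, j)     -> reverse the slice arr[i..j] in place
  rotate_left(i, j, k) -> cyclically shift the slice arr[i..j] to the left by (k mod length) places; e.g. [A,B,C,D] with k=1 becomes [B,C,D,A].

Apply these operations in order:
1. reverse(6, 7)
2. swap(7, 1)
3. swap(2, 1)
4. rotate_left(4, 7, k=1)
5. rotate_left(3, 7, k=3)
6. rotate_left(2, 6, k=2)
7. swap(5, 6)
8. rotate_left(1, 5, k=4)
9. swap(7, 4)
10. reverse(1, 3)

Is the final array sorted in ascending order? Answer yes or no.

Answer: no

Derivation:
After 1 (reverse(6, 7)): [F, B, H, A, G, D, E, C]
After 2 (swap(7, 1)): [F, C, H, A, G, D, E, B]
After 3 (swap(2, 1)): [F, H, C, A, G, D, E, B]
After 4 (rotate_left(4, 7, k=1)): [F, H, C, A, D, E, B, G]
After 5 (rotate_left(3, 7, k=3)): [F, H, C, B, G, A, D, E]
After 6 (rotate_left(2, 6, k=2)): [F, H, G, A, D, C, B, E]
After 7 (swap(5, 6)): [F, H, G, A, D, B, C, E]
After 8 (rotate_left(1, 5, k=4)): [F, B, H, G, A, D, C, E]
After 9 (swap(7, 4)): [F, B, H, G, E, D, C, A]
After 10 (reverse(1, 3)): [F, G, H, B, E, D, C, A]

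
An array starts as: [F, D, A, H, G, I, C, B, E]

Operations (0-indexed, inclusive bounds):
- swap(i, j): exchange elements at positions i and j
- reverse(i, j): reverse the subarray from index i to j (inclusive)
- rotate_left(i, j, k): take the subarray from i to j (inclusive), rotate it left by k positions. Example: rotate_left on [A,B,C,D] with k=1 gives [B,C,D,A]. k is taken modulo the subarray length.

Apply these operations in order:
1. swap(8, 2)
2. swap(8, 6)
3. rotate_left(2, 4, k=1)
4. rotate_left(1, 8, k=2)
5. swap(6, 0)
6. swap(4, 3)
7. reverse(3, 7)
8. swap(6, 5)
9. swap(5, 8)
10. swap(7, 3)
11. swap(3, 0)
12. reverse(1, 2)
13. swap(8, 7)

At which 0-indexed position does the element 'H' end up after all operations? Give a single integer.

After 1 (swap(8, 2)): [F, D, E, H, G, I, C, B, A]
After 2 (swap(8, 6)): [F, D, E, H, G, I, A, B, C]
After 3 (rotate_left(2, 4, k=1)): [F, D, H, G, E, I, A, B, C]
After 4 (rotate_left(1, 8, k=2)): [F, G, E, I, A, B, C, D, H]
After 5 (swap(6, 0)): [C, G, E, I, A, B, F, D, H]
After 6 (swap(4, 3)): [C, G, E, A, I, B, F, D, H]
After 7 (reverse(3, 7)): [C, G, E, D, F, B, I, A, H]
After 8 (swap(6, 5)): [C, G, E, D, F, I, B, A, H]
After 9 (swap(5, 8)): [C, G, E, D, F, H, B, A, I]
After 10 (swap(7, 3)): [C, G, E, A, F, H, B, D, I]
After 11 (swap(3, 0)): [A, G, E, C, F, H, B, D, I]
After 12 (reverse(1, 2)): [A, E, G, C, F, H, B, D, I]
After 13 (swap(8, 7)): [A, E, G, C, F, H, B, I, D]

Answer: 5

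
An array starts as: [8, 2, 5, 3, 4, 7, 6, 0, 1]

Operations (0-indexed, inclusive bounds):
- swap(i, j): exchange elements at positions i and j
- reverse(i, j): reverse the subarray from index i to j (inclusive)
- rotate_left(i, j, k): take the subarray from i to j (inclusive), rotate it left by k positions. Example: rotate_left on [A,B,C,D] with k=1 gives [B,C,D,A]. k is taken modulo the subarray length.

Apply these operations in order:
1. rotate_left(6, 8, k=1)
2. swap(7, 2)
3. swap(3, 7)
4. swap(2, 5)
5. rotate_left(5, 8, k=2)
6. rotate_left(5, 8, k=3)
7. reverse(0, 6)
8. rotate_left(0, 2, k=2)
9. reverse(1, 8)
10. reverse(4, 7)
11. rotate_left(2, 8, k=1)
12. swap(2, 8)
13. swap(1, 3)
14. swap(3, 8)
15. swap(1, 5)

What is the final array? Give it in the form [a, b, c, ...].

After 1 (rotate_left(6, 8, k=1)): [8, 2, 5, 3, 4, 7, 0, 1, 6]
After 2 (swap(7, 2)): [8, 2, 1, 3, 4, 7, 0, 5, 6]
After 3 (swap(3, 7)): [8, 2, 1, 5, 4, 7, 0, 3, 6]
After 4 (swap(2, 5)): [8, 2, 7, 5, 4, 1, 0, 3, 6]
After 5 (rotate_left(5, 8, k=2)): [8, 2, 7, 5, 4, 3, 6, 1, 0]
After 6 (rotate_left(5, 8, k=3)): [8, 2, 7, 5, 4, 0, 3, 6, 1]
After 7 (reverse(0, 6)): [3, 0, 4, 5, 7, 2, 8, 6, 1]
After 8 (rotate_left(0, 2, k=2)): [4, 3, 0, 5, 7, 2, 8, 6, 1]
After 9 (reverse(1, 8)): [4, 1, 6, 8, 2, 7, 5, 0, 3]
After 10 (reverse(4, 7)): [4, 1, 6, 8, 0, 5, 7, 2, 3]
After 11 (rotate_left(2, 8, k=1)): [4, 1, 8, 0, 5, 7, 2, 3, 6]
After 12 (swap(2, 8)): [4, 1, 6, 0, 5, 7, 2, 3, 8]
After 13 (swap(1, 3)): [4, 0, 6, 1, 5, 7, 2, 3, 8]
After 14 (swap(3, 8)): [4, 0, 6, 8, 5, 7, 2, 3, 1]
After 15 (swap(1, 5)): [4, 7, 6, 8, 5, 0, 2, 3, 1]

Answer: [4, 7, 6, 8, 5, 0, 2, 3, 1]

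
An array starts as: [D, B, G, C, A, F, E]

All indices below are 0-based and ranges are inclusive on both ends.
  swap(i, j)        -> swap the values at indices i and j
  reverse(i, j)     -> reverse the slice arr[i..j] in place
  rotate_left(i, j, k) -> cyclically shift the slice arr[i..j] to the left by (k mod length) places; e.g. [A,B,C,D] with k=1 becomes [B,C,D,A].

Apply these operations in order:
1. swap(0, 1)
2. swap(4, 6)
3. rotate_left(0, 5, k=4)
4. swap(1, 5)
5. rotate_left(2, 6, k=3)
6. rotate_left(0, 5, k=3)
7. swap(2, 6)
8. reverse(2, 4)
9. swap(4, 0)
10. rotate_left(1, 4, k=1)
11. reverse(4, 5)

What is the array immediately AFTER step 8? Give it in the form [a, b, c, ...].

After 1 (swap(0, 1)): [B, D, G, C, A, F, E]
After 2 (swap(4, 6)): [B, D, G, C, E, F, A]
After 3 (rotate_left(0, 5, k=4)): [E, F, B, D, G, C, A]
After 4 (swap(1, 5)): [E, C, B, D, G, F, A]
After 5 (rotate_left(2, 6, k=3)): [E, C, F, A, B, D, G]
After 6 (rotate_left(0, 5, k=3)): [A, B, D, E, C, F, G]
After 7 (swap(2, 6)): [A, B, G, E, C, F, D]
After 8 (reverse(2, 4)): [A, B, C, E, G, F, D]

Answer: [A, B, C, E, G, F, D]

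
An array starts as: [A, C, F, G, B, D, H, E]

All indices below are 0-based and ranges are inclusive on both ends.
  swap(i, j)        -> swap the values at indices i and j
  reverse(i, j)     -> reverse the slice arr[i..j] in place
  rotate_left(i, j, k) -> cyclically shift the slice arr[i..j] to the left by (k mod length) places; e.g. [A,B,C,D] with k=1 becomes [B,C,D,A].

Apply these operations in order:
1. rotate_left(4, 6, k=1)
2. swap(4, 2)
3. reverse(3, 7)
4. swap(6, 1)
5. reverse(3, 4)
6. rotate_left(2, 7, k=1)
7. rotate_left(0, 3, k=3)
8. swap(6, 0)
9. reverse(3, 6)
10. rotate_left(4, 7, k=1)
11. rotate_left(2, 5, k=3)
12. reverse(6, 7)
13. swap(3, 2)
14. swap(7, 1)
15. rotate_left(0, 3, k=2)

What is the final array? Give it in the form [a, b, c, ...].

Answer: [F, B, G, D, E, H, C, A]

Derivation:
After 1 (rotate_left(4, 6, k=1)): [A, C, F, G, D, H, B, E]
After 2 (swap(4, 2)): [A, C, D, G, F, H, B, E]
After 3 (reverse(3, 7)): [A, C, D, E, B, H, F, G]
After 4 (swap(6, 1)): [A, F, D, E, B, H, C, G]
After 5 (reverse(3, 4)): [A, F, D, B, E, H, C, G]
After 6 (rotate_left(2, 7, k=1)): [A, F, B, E, H, C, G, D]
After 7 (rotate_left(0, 3, k=3)): [E, A, F, B, H, C, G, D]
After 8 (swap(6, 0)): [G, A, F, B, H, C, E, D]
After 9 (reverse(3, 6)): [G, A, F, E, C, H, B, D]
After 10 (rotate_left(4, 7, k=1)): [G, A, F, E, H, B, D, C]
After 11 (rotate_left(2, 5, k=3)): [G, A, B, F, E, H, D, C]
After 12 (reverse(6, 7)): [G, A, B, F, E, H, C, D]
After 13 (swap(3, 2)): [G, A, F, B, E, H, C, D]
After 14 (swap(7, 1)): [G, D, F, B, E, H, C, A]
After 15 (rotate_left(0, 3, k=2)): [F, B, G, D, E, H, C, A]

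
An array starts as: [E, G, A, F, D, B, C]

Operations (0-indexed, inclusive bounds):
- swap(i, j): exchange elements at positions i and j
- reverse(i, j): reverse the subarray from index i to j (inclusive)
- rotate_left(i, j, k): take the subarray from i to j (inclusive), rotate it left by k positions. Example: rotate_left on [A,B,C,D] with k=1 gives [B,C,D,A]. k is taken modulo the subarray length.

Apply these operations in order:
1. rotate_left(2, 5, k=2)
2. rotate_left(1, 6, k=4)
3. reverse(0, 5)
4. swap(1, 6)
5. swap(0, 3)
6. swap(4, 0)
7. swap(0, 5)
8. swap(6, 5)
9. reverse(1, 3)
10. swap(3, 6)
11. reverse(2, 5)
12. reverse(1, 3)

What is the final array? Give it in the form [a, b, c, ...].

After 1 (rotate_left(2, 5, k=2)): [E, G, D, B, A, F, C]
After 2 (rotate_left(1, 6, k=4)): [E, F, C, G, D, B, A]
After 3 (reverse(0, 5)): [B, D, G, C, F, E, A]
After 4 (swap(1, 6)): [B, A, G, C, F, E, D]
After 5 (swap(0, 3)): [C, A, G, B, F, E, D]
After 6 (swap(4, 0)): [F, A, G, B, C, E, D]
After 7 (swap(0, 5)): [E, A, G, B, C, F, D]
After 8 (swap(6, 5)): [E, A, G, B, C, D, F]
After 9 (reverse(1, 3)): [E, B, G, A, C, D, F]
After 10 (swap(3, 6)): [E, B, G, F, C, D, A]
After 11 (reverse(2, 5)): [E, B, D, C, F, G, A]
After 12 (reverse(1, 3)): [E, C, D, B, F, G, A]

Answer: [E, C, D, B, F, G, A]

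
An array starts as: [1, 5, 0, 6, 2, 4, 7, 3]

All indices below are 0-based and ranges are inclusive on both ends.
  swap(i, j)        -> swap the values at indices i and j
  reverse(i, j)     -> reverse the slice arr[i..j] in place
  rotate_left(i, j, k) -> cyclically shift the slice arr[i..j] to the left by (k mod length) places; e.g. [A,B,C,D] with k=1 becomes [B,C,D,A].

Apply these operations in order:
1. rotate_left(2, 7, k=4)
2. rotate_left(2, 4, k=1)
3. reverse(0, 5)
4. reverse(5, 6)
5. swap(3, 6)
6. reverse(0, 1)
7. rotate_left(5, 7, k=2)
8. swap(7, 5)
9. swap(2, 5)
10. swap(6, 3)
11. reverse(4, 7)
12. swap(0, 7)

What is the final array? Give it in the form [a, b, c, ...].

After 1 (rotate_left(2, 7, k=4)): [1, 5, 7, 3, 0, 6, 2, 4]
After 2 (rotate_left(2, 4, k=1)): [1, 5, 3, 0, 7, 6, 2, 4]
After 3 (reverse(0, 5)): [6, 7, 0, 3, 5, 1, 2, 4]
After 4 (reverse(5, 6)): [6, 7, 0, 3, 5, 2, 1, 4]
After 5 (swap(3, 6)): [6, 7, 0, 1, 5, 2, 3, 4]
After 6 (reverse(0, 1)): [7, 6, 0, 1, 5, 2, 3, 4]
After 7 (rotate_left(5, 7, k=2)): [7, 6, 0, 1, 5, 4, 2, 3]
After 8 (swap(7, 5)): [7, 6, 0, 1, 5, 3, 2, 4]
After 9 (swap(2, 5)): [7, 6, 3, 1, 5, 0, 2, 4]
After 10 (swap(6, 3)): [7, 6, 3, 2, 5, 0, 1, 4]
After 11 (reverse(4, 7)): [7, 6, 3, 2, 4, 1, 0, 5]
After 12 (swap(0, 7)): [5, 6, 3, 2, 4, 1, 0, 7]

Answer: [5, 6, 3, 2, 4, 1, 0, 7]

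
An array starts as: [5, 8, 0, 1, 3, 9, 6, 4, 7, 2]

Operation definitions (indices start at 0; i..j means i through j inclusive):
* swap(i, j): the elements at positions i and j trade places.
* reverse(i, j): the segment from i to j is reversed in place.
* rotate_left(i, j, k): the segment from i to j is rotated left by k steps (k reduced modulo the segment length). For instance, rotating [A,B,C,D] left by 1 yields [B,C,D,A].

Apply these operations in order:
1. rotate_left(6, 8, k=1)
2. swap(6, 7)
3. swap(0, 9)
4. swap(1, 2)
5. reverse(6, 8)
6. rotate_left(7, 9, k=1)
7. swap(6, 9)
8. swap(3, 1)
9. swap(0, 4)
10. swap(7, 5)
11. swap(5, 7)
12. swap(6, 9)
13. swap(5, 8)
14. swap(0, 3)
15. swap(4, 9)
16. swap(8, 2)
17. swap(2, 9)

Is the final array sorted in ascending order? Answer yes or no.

After 1 (rotate_left(6, 8, k=1)): [5, 8, 0, 1, 3, 9, 4, 7, 6, 2]
After 2 (swap(6, 7)): [5, 8, 0, 1, 3, 9, 7, 4, 6, 2]
After 3 (swap(0, 9)): [2, 8, 0, 1, 3, 9, 7, 4, 6, 5]
After 4 (swap(1, 2)): [2, 0, 8, 1, 3, 9, 7, 4, 6, 5]
After 5 (reverse(6, 8)): [2, 0, 8, 1, 3, 9, 6, 4, 7, 5]
After 6 (rotate_left(7, 9, k=1)): [2, 0, 8, 1, 3, 9, 6, 7, 5, 4]
After 7 (swap(6, 9)): [2, 0, 8, 1, 3, 9, 4, 7, 5, 6]
After 8 (swap(3, 1)): [2, 1, 8, 0, 3, 9, 4, 7, 5, 6]
After 9 (swap(0, 4)): [3, 1, 8, 0, 2, 9, 4, 7, 5, 6]
After 10 (swap(7, 5)): [3, 1, 8, 0, 2, 7, 4, 9, 5, 6]
After 11 (swap(5, 7)): [3, 1, 8, 0, 2, 9, 4, 7, 5, 6]
After 12 (swap(6, 9)): [3, 1, 8, 0, 2, 9, 6, 7, 5, 4]
After 13 (swap(5, 8)): [3, 1, 8, 0, 2, 5, 6, 7, 9, 4]
After 14 (swap(0, 3)): [0, 1, 8, 3, 2, 5, 6, 7, 9, 4]
After 15 (swap(4, 9)): [0, 1, 8, 3, 4, 5, 6, 7, 9, 2]
After 16 (swap(8, 2)): [0, 1, 9, 3, 4, 5, 6, 7, 8, 2]
After 17 (swap(2, 9)): [0, 1, 2, 3, 4, 5, 6, 7, 8, 9]

Answer: yes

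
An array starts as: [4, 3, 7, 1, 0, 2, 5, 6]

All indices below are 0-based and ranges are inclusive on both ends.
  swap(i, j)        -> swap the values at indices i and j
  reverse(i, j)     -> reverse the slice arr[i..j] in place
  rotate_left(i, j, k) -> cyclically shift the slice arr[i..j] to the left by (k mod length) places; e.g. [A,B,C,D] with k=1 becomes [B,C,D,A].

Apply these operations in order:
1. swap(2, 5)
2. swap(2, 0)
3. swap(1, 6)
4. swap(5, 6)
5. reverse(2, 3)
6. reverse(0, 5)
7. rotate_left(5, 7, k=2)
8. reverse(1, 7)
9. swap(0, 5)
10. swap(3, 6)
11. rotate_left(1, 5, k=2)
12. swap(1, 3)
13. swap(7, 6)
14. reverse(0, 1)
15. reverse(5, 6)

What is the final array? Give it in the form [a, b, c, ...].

Answer: [3, 1, 5, 4, 7, 0, 2, 6]

Derivation:
After 1 (swap(2, 5)): [4, 3, 2, 1, 0, 7, 5, 6]
After 2 (swap(2, 0)): [2, 3, 4, 1, 0, 7, 5, 6]
After 3 (swap(1, 6)): [2, 5, 4, 1, 0, 7, 3, 6]
After 4 (swap(5, 6)): [2, 5, 4, 1, 0, 3, 7, 6]
After 5 (reverse(2, 3)): [2, 5, 1, 4, 0, 3, 7, 6]
After 6 (reverse(0, 5)): [3, 0, 4, 1, 5, 2, 7, 6]
After 7 (rotate_left(5, 7, k=2)): [3, 0, 4, 1, 5, 6, 2, 7]
After 8 (reverse(1, 7)): [3, 7, 2, 6, 5, 1, 4, 0]
After 9 (swap(0, 5)): [1, 7, 2, 6, 5, 3, 4, 0]
After 10 (swap(3, 6)): [1, 7, 2, 4, 5, 3, 6, 0]
After 11 (rotate_left(1, 5, k=2)): [1, 4, 5, 3, 7, 2, 6, 0]
After 12 (swap(1, 3)): [1, 3, 5, 4, 7, 2, 6, 0]
After 13 (swap(7, 6)): [1, 3, 5, 4, 7, 2, 0, 6]
After 14 (reverse(0, 1)): [3, 1, 5, 4, 7, 2, 0, 6]
After 15 (reverse(5, 6)): [3, 1, 5, 4, 7, 0, 2, 6]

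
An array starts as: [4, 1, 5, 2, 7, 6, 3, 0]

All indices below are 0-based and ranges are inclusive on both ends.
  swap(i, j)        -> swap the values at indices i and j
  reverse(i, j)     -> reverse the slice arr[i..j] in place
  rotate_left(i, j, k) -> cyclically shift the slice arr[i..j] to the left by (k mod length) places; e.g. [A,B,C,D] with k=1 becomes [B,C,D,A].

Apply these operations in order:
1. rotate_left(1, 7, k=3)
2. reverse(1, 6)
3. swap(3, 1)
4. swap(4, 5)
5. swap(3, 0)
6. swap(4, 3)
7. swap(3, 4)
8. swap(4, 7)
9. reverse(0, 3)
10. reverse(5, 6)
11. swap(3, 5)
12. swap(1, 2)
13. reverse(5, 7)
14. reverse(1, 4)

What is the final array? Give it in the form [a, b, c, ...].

After 1 (rotate_left(1, 7, k=3)): [4, 7, 6, 3, 0, 1, 5, 2]
After 2 (reverse(1, 6)): [4, 5, 1, 0, 3, 6, 7, 2]
After 3 (swap(3, 1)): [4, 0, 1, 5, 3, 6, 7, 2]
After 4 (swap(4, 5)): [4, 0, 1, 5, 6, 3, 7, 2]
After 5 (swap(3, 0)): [5, 0, 1, 4, 6, 3, 7, 2]
After 6 (swap(4, 3)): [5, 0, 1, 6, 4, 3, 7, 2]
After 7 (swap(3, 4)): [5, 0, 1, 4, 6, 3, 7, 2]
After 8 (swap(4, 7)): [5, 0, 1, 4, 2, 3, 7, 6]
After 9 (reverse(0, 3)): [4, 1, 0, 5, 2, 3, 7, 6]
After 10 (reverse(5, 6)): [4, 1, 0, 5, 2, 7, 3, 6]
After 11 (swap(3, 5)): [4, 1, 0, 7, 2, 5, 3, 6]
After 12 (swap(1, 2)): [4, 0, 1, 7, 2, 5, 3, 6]
After 13 (reverse(5, 7)): [4, 0, 1, 7, 2, 6, 3, 5]
After 14 (reverse(1, 4)): [4, 2, 7, 1, 0, 6, 3, 5]

Answer: [4, 2, 7, 1, 0, 6, 3, 5]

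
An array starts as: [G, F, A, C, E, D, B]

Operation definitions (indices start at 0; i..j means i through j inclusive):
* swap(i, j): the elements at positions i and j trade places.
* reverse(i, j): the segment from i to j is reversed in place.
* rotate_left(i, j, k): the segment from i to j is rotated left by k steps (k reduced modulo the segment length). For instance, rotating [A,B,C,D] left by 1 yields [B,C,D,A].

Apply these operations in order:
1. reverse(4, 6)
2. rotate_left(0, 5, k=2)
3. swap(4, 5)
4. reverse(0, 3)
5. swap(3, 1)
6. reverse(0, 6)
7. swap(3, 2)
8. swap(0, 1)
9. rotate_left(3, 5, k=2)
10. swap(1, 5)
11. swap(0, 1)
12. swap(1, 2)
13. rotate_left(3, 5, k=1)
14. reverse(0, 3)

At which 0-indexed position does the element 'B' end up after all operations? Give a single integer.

Answer: 2

Derivation:
After 1 (reverse(4, 6)): [G, F, A, C, B, D, E]
After 2 (rotate_left(0, 5, k=2)): [A, C, B, D, G, F, E]
After 3 (swap(4, 5)): [A, C, B, D, F, G, E]
After 4 (reverse(0, 3)): [D, B, C, A, F, G, E]
After 5 (swap(3, 1)): [D, A, C, B, F, G, E]
After 6 (reverse(0, 6)): [E, G, F, B, C, A, D]
After 7 (swap(3, 2)): [E, G, B, F, C, A, D]
After 8 (swap(0, 1)): [G, E, B, F, C, A, D]
After 9 (rotate_left(3, 5, k=2)): [G, E, B, A, F, C, D]
After 10 (swap(1, 5)): [G, C, B, A, F, E, D]
After 11 (swap(0, 1)): [C, G, B, A, F, E, D]
After 12 (swap(1, 2)): [C, B, G, A, F, E, D]
After 13 (rotate_left(3, 5, k=1)): [C, B, G, F, E, A, D]
After 14 (reverse(0, 3)): [F, G, B, C, E, A, D]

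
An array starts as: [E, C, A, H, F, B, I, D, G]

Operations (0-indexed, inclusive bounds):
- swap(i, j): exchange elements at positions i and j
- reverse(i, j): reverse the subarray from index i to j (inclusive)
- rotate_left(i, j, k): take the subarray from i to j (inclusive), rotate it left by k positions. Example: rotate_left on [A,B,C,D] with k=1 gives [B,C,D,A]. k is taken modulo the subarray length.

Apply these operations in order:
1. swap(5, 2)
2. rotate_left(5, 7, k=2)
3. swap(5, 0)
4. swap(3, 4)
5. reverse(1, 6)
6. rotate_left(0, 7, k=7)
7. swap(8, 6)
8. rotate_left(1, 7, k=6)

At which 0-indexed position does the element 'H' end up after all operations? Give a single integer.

After 1 (swap(5, 2)): [E, C, B, H, F, A, I, D, G]
After 2 (rotate_left(5, 7, k=2)): [E, C, B, H, F, D, A, I, G]
After 3 (swap(5, 0)): [D, C, B, H, F, E, A, I, G]
After 4 (swap(3, 4)): [D, C, B, F, H, E, A, I, G]
After 5 (reverse(1, 6)): [D, A, E, H, F, B, C, I, G]
After 6 (rotate_left(0, 7, k=7)): [I, D, A, E, H, F, B, C, G]
After 7 (swap(8, 6)): [I, D, A, E, H, F, G, C, B]
After 8 (rotate_left(1, 7, k=6)): [I, C, D, A, E, H, F, G, B]

Answer: 5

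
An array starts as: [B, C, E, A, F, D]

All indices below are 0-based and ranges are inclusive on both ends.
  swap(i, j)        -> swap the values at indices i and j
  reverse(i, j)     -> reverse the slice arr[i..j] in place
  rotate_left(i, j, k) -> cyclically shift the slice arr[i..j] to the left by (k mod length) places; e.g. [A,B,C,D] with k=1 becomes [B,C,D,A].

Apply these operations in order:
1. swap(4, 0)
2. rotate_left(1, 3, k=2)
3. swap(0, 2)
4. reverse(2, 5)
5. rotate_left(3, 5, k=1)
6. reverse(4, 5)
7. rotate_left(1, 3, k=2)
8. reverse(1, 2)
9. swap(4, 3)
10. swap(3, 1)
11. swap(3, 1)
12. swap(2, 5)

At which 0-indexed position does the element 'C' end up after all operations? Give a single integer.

Answer: 0

Derivation:
After 1 (swap(4, 0)): [F, C, E, A, B, D]
After 2 (rotate_left(1, 3, k=2)): [F, A, C, E, B, D]
After 3 (swap(0, 2)): [C, A, F, E, B, D]
After 4 (reverse(2, 5)): [C, A, D, B, E, F]
After 5 (rotate_left(3, 5, k=1)): [C, A, D, E, F, B]
After 6 (reverse(4, 5)): [C, A, D, E, B, F]
After 7 (rotate_left(1, 3, k=2)): [C, E, A, D, B, F]
After 8 (reverse(1, 2)): [C, A, E, D, B, F]
After 9 (swap(4, 3)): [C, A, E, B, D, F]
After 10 (swap(3, 1)): [C, B, E, A, D, F]
After 11 (swap(3, 1)): [C, A, E, B, D, F]
After 12 (swap(2, 5)): [C, A, F, B, D, E]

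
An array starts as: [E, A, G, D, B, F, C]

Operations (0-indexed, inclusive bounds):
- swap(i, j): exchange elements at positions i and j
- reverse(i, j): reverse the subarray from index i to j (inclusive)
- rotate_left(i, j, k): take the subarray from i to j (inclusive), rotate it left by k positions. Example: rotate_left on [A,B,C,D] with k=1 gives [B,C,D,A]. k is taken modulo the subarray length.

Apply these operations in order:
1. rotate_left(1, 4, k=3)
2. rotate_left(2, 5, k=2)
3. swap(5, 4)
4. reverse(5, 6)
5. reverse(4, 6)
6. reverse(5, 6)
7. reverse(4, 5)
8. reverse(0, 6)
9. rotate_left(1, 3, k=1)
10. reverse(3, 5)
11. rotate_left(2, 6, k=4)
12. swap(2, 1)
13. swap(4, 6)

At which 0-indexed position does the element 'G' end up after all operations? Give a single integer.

After 1 (rotate_left(1, 4, k=3)): [E, B, A, G, D, F, C]
After 2 (rotate_left(2, 5, k=2)): [E, B, D, F, A, G, C]
After 3 (swap(5, 4)): [E, B, D, F, G, A, C]
After 4 (reverse(5, 6)): [E, B, D, F, G, C, A]
After 5 (reverse(4, 6)): [E, B, D, F, A, C, G]
After 6 (reverse(5, 6)): [E, B, D, F, A, G, C]
After 7 (reverse(4, 5)): [E, B, D, F, G, A, C]
After 8 (reverse(0, 6)): [C, A, G, F, D, B, E]
After 9 (rotate_left(1, 3, k=1)): [C, G, F, A, D, B, E]
After 10 (reverse(3, 5)): [C, G, F, B, D, A, E]
After 11 (rotate_left(2, 6, k=4)): [C, G, E, F, B, D, A]
After 12 (swap(2, 1)): [C, E, G, F, B, D, A]
After 13 (swap(4, 6)): [C, E, G, F, A, D, B]

Answer: 2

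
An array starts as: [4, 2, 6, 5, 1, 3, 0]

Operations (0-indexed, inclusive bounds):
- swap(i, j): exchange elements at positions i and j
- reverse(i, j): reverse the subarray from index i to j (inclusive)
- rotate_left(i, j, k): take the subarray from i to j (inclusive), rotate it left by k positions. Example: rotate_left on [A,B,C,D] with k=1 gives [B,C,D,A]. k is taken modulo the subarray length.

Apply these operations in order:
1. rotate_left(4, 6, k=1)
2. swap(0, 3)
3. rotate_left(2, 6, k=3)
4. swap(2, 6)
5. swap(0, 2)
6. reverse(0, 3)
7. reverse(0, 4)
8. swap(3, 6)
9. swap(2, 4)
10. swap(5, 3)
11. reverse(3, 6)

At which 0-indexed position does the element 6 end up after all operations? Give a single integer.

After 1 (rotate_left(4, 6, k=1)): [4, 2, 6, 5, 3, 0, 1]
After 2 (swap(0, 3)): [5, 2, 6, 4, 3, 0, 1]
After 3 (rotate_left(2, 6, k=3)): [5, 2, 0, 1, 6, 4, 3]
After 4 (swap(2, 6)): [5, 2, 3, 1, 6, 4, 0]
After 5 (swap(0, 2)): [3, 2, 5, 1, 6, 4, 0]
After 6 (reverse(0, 3)): [1, 5, 2, 3, 6, 4, 0]
After 7 (reverse(0, 4)): [6, 3, 2, 5, 1, 4, 0]
After 8 (swap(3, 6)): [6, 3, 2, 0, 1, 4, 5]
After 9 (swap(2, 4)): [6, 3, 1, 0, 2, 4, 5]
After 10 (swap(5, 3)): [6, 3, 1, 4, 2, 0, 5]
After 11 (reverse(3, 6)): [6, 3, 1, 5, 0, 2, 4]

Answer: 0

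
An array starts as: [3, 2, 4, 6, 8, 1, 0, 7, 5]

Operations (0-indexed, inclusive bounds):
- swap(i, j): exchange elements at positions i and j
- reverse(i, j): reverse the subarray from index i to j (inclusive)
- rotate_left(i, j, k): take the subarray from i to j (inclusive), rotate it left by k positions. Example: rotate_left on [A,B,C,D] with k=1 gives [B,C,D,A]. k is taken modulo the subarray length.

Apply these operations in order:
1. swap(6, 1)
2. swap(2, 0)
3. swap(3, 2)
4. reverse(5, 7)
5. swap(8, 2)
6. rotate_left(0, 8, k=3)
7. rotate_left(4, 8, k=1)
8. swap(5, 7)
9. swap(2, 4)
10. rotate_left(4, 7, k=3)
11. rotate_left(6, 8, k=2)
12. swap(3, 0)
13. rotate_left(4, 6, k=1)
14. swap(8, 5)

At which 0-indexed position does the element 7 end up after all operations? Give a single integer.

After 1 (swap(6, 1)): [3, 0, 4, 6, 8, 1, 2, 7, 5]
After 2 (swap(2, 0)): [4, 0, 3, 6, 8, 1, 2, 7, 5]
After 3 (swap(3, 2)): [4, 0, 6, 3, 8, 1, 2, 7, 5]
After 4 (reverse(5, 7)): [4, 0, 6, 3, 8, 7, 2, 1, 5]
After 5 (swap(8, 2)): [4, 0, 5, 3, 8, 7, 2, 1, 6]
After 6 (rotate_left(0, 8, k=3)): [3, 8, 7, 2, 1, 6, 4, 0, 5]
After 7 (rotate_left(4, 8, k=1)): [3, 8, 7, 2, 6, 4, 0, 5, 1]
After 8 (swap(5, 7)): [3, 8, 7, 2, 6, 5, 0, 4, 1]
After 9 (swap(2, 4)): [3, 8, 6, 2, 7, 5, 0, 4, 1]
After 10 (rotate_left(4, 7, k=3)): [3, 8, 6, 2, 4, 7, 5, 0, 1]
After 11 (rotate_left(6, 8, k=2)): [3, 8, 6, 2, 4, 7, 1, 5, 0]
After 12 (swap(3, 0)): [2, 8, 6, 3, 4, 7, 1, 5, 0]
After 13 (rotate_left(4, 6, k=1)): [2, 8, 6, 3, 7, 1, 4, 5, 0]
After 14 (swap(8, 5)): [2, 8, 6, 3, 7, 0, 4, 5, 1]

Answer: 4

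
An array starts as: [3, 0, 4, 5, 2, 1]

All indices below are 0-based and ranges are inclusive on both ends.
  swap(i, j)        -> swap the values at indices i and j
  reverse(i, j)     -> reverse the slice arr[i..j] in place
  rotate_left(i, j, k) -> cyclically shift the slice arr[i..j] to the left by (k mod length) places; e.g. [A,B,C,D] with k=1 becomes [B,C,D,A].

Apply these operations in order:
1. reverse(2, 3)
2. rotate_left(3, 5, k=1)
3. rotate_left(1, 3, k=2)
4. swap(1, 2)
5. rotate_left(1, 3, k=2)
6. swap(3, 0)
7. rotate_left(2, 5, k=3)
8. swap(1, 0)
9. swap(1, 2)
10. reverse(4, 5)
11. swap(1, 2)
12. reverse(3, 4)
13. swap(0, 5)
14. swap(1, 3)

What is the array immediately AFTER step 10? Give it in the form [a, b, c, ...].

After 1 (reverse(2, 3)): [3, 0, 5, 4, 2, 1]
After 2 (rotate_left(3, 5, k=1)): [3, 0, 5, 2, 1, 4]
After 3 (rotate_left(1, 3, k=2)): [3, 2, 0, 5, 1, 4]
After 4 (swap(1, 2)): [3, 0, 2, 5, 1, 4]
After 5 (rotate_left(1, 3, k=2)): [3, 5, 0, 2, 1, 4]
After 6 (swap(3, 0)): [2, 5, 0, 3, 1, 4]
After 7 (rotate_left(2, 5, k=3)): [2, 5, 4, 0, 3, 1]
After 8 (swap(1, 0)): [5, 2, 4, 0, 3, 1]
After 9 (swap(1, 2)): [5, 4, 2, 0, 3, 1]
After 10 (reverse(4, 5)): [5, 4, 2, 0, 1, 3]

Answer: [5, 4, 2, 0, 1, 3]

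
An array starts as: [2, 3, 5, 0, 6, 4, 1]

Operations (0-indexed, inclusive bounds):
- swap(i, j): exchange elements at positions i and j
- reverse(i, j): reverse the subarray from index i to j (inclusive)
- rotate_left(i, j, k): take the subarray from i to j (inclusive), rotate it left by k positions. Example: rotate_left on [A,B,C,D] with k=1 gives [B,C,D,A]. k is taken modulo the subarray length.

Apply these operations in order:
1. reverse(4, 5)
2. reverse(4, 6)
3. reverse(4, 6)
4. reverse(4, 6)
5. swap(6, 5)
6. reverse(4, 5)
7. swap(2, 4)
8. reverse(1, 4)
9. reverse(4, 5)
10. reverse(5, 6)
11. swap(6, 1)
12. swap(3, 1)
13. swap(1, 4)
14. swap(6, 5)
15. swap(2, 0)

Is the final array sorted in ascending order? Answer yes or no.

After 1 (reverse(4, 5)): [2, 3, 5, 0, 4, 6, 1]
After 2 (reverse(4, 6)): [2, 3, 5, 0, 1, 6, 4]
After 3 (reverse(4, 6)): [2, 3, 5, 0, 4, 6, 1]
After 4 (reverse(4, 6)): [2, 3, 5, 0, 1, 6, 4]
After 5 (swap(6, 5)): [2, 3, 5, 0, 1, 4, 6]
After 6 (reverse(4, 5)): [2, 3, 5, 0, 4, 1, 6]
After 7 (swap(2, 4)): [2, 3, 4, 0, 5, 1, 6]
After 8 (reverse(1, 4)): [2, 5, 0, 4, 3, 1, 6]
After 9 (reverse(4, 5)): [2, 5, 0, 4, 1, 3, 6]
After 10 (reverse(5, 6)): [2, 5, 0, 4, 1, 6, 3]
After 11 (swap(6, 1)): [2, 3, 0, 4, 1, 6, 5]
After 12 (swap(3, 1)): [2, 4, 0, 3, 1, 6, 5]
After 13 (swap(1, 4)): [2, 1, 0, 3, 4, 6, 5]
After 14 (swap(6, 5)): [2, 1, 0, 3, 4, 5, 6]
After 15 (swap(2, 0)): [0, 1, 2, 3, 4, 5, 6]

Answer: yes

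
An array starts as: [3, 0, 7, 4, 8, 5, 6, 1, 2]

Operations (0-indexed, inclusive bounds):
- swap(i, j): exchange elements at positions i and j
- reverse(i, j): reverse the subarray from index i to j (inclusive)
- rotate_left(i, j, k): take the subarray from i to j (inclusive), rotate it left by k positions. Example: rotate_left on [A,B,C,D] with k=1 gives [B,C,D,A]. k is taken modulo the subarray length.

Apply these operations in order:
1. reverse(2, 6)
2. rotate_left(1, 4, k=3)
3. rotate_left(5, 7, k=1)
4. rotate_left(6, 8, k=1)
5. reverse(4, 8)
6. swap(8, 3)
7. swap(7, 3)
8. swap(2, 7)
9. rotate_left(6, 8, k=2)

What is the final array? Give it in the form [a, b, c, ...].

Answer: [3, 8, 5, 7, 1, 2, 6, 4, 0]

Derivation:
After 1 (reverse(2, 6)): [3, 0, 6, 5, 8, 4, 7, 1, 2]
After 2 (rotate_left(1, 4, k=3)): [3, 8, 0, 6, 5, 4, 7, 1, 2]
After 3 (rotate_left(5, 7, k=1)): [3, 8, 0, 6, 5, 7, 1, 4, 2]
After 4 (rotate_left(6, 8, k=1)): [3, 8, 0, 6, 5, 7, 4, 2, 1]
After 5 (reverse(4, 8)): [3, 8, 0, 6, 1, 2, 4, 7, 5]
After 6 (swap(8, 3)): [3, 8, 0, 5, 1, 2, 4, 7, 6]
After 7 (swap(7, 3)): [3, 8, 0, 7, 1, 2, 4, 5, 6]
After 8 (swap(2, 7)): [3, 8, 5, 7, 1, 2, 4, 0, 6]
After 9 (rotate_left(6, 8, k=2)): [3, 8, 5, 7, 1, 2, 6, 4, 0]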